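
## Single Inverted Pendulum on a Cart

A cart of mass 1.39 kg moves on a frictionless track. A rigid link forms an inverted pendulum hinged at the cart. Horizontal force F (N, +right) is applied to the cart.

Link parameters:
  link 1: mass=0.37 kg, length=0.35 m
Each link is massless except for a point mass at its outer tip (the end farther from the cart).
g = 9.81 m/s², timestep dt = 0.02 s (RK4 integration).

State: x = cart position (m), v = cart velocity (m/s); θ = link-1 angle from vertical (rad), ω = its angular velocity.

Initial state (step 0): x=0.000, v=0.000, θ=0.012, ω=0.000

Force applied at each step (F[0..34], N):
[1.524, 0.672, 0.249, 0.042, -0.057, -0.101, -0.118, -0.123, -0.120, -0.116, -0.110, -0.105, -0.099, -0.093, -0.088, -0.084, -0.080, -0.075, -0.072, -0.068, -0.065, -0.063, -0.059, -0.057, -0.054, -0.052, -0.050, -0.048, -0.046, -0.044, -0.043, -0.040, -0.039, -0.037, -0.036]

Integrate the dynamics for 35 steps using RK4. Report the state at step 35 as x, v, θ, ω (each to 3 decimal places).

Answer: x=0.011, v=0.003, θ=-0.002, ω=0.003

Derivation:
apply F[0]=+1.524 → step 1: x=0.000, v=0.021, θ=0.011, ω=-0.054
apply F[1]=+0.672 → step 2: x=0.001, v=0.030, θ=0.010, ω=-0.074
apply F[2]=+0.249 → step 3: x=0.001, v=0.034, θ=0.009, ω=-0.078
apply F[3]=+0.042 → step 4: x=0.002, v=0.034, θ=0.007, ω=-0.074
apply F[4]=-0.057 → step 5: x=0.003, v=0.033, θ=0.006, ω=-0.067
apply F[5]=-0.101 → step 6: x=0.003, v=0.031, θ=0.004, ω=-0.059
apply F[6]=-0.118 → step 7: x=0.004, v=0.029, θ=0.003, ω=-0.052
apply F[7]=-0.123 → step 8: x=0.004, v=0.027, θ=0.002, ω=-0.044
apply F[8]=-0.120 → step 9: x=0.005, v=0.025, θ=0.002, ω=-0.038
apply F[9]=-0.116 → step 10: x=0.006, v=0.023, θ=0.001, ω=-0.032
apply F[10]=-0.110 → step 11: x=0.006, v=0.022, θ=0.000, ω=-0.028
apply F[11]=-0.105 → step 12: x=0.006, v=0.020, θ=-0.000, ω=-0.023
apply F[12]=-0.099 → step 13: x=0.007, v=0.019, θ=-0.001, ω=-0.019
apply F[13]=-0.093 → step 14: x=0.007, v=0.018, θ=-0.001, ω=-0.016
apply F[14]=-0.088 → step 15: x=0.007, v=0.016, θ=-0.001, ω=-0.013
apply F[15]=-0.084 → step 16: x=0.008, v=0.015, θ=-0.002, ω=-0.011
apply F[16]=-0.080 → step 17: x=0.008, v=0.014, θ=-0.002, ω=-0.009
apply F[17]=-0.075 → step 18: x=0.008, v=0.013, θ=-0.002, ω=-0.007
apply F[18]=-0.072 → step 19: x=0.009, v=0.012, θ=-0.002, ω=-0.005
apply F[19]=-0.068 → step 20: x=0.009, v=0.011, θ=-0.002, ω=-0.004
apply F[20]=-0.065 → step 21: x=0.009, v=0.011, θ=-0.002, ω=-0.003
apply F[21]=-0.063 → step 22: x=0.009, v=0.010, θ=-0.002, ω=-0.002
apply F[22]=-0.059 → step 23: x=0.009, v=0.009, θ=-0.002, ω=-0.001
apply F[23]=-0.057 → step 24: x=0.010, v=0.008, θ=-0.002, ω=-0.000
apply F[24]=-0.054 → step 25: x=0.010, v=0.008, θ=-0.002, ω=0.000
apply F[25]=-0.052 → step 26: x=0.010, v=0.007, θ=-0.002, ω=0.001
apply F[26]=-0.050 → step 27: x=0.010, v=0.006, θ=-0.002, ω=0.001
apply F[27]=-0.048 → step 28: x=0.010, v=0.006, θ=-0.002, ω=0.001
apply F[28]=-0.046 → step 29: x=0.010, v=0.005, θ=-0.002, ω=0.002
apply F[29]=-0.044 → step 30: x=0.010, v=0.005, θ=-0.002, ω=0.002
apply F[30]=-0.043 → step 31: x=0.011, v=0.004, θ=-0.002, ω=0.002
apply F[31]=-0.040 → step 32: x=0.011, v=0.004, θ=-0.002, ω=0.002
apply F[32]=-0.039 → step 33: x=0.011, v=0.003, θ=-0.002, ω=0.002
apply F[33]=-0.037 → step 34: x=0.011, v=0.003, θ=-0.002, ω=0.003
apply F[34]=-0.036 → step 35: x=0.011, v=0.003, θ=-0.002, ω=0.003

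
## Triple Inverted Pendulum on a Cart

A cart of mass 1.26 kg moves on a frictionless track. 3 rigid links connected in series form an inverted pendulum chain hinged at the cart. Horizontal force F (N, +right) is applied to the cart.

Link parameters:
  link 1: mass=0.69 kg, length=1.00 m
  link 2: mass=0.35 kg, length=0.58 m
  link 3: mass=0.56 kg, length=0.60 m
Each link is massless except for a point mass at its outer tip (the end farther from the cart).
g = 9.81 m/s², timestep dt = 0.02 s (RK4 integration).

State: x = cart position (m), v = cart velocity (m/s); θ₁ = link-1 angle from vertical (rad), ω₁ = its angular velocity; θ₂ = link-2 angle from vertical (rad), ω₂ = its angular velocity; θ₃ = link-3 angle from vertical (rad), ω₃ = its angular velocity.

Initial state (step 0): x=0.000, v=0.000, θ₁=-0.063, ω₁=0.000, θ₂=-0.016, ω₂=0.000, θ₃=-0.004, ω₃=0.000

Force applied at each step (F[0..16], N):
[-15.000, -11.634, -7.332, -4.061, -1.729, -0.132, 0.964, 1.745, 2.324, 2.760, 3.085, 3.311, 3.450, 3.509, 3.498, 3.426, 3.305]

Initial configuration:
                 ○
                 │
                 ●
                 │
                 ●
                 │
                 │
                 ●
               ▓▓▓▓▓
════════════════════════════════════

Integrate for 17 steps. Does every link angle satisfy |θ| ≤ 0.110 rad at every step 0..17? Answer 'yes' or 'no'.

Answer: yes

Derivation:
apply F[0]=-15.000 → step 1: x=-0.002, v=-0.222, θ₁=-0.061, ω₁=0.196, θ₂=-0.016, ω₂=0.032, θ₃=-0.004, ω₃=0.011
apply F[1]=-11.634 → step 2: x=-0.008, v=-0.391, θ₁=-0.056, ω₁=0.342, θ₂=-0.015, ω₂=0.061, θ₃=-0.004, ω₃=0.021
apply F[2]=-7.332 → step 3: x=-0.017, v=-0.494, θ₁=-0.048, ω₁=0.425, θ₂=-0.013, ω₂=0.085, θ₃=-0.003, ω₃=0.030
apply F[3]=-4.061 → step 4: x=-0.028, v=-0.548, θ₁=-0.039, ω₁=0.462, θ₂=-0.011, ω₂=0.104, θ₃=-0.002, ω₃=0.038
apply F[4]=-1.729 → step 5: x=-0.039, v=-0.567, θ₁=-0.030, ω₁=0.469, θ₂=-0.009, ω₂=0.118, θ₃=-0.002, ω₃=0.045
apply F[5]=-0.132 → step 6: x=-0.050, v=-0.563, θ₁=-0.021, ω₁=0.455, θ₂=-0.007, ω₂=0.128, θ₃=-0.001, ω₃=0.051
apply F[6]=+0.964 → step 7: x=-0.061, v=-0.544, θ₁=-0.012, ω₁=0.430, θ₂=-0.004, ω₂=0.133, θ₃=0.000, ω₃=0.055
apply F[7]=+1.745 → step 8: x=-0.072, v=-0.514, θ₁=-0.003, ω₁=0.398, θ₂=-0.001, ω₂=0.135, θ₃=0.002, ω₃=0.058
apply F[8]=+2.324 → step 9: x=-0.082, v=-0.478, θ₁=0.004, ω₁=0.361, θ₂=0.001, ω₂=0.133, θ₃=0.003, ω₃=0.060
apply F[9]=+2.760 → step 10: x=-0.091, v=-0.436, θ₁=0.011, ω₁=0.322, θ₂=0.004, ω₂=0.129, θ₃=0.004, ω₃=0.061
apply F[10]=+3.085 → step 11: x=-0.099, v=-0.390, θ₁=0.017, ω₁=0.282, θ₂=0.006, ω₂=0.122, θ₃=0.005, ω₃=0.061
apply F[11]=+3.311 → step 12: x=-0.106, v=-0.342, θ₁=0.022, ω₁=0.241, θ₂=0.009, ω₂=0.114, θ₃=0.006, ω₃=0.059
apply F[12]=+3.450 → step 13: x=-0.113, v=-0.294, θ₁=0.027, ω₁=0.201, θ₂=0.011, ω₂=0.104, θ₃=0.008, ω₃=0.057
apply F[13]=+3.509 → step 14: x=-0.118, v=-0.245, θ₁=0.030, ω₁=0.162, θ₂=0.013, ω₂=0.093, θ₃=0.009, ω₃=0.053
apply F[14]=+3.498 → step 15: x=-0.123, v=-0.198, θ₁=0.033, ω₁=0.125, θ₂=0.015, ω₂=0.082, θ₃=0.010, ω₃=0.049
apply F[15]=+3.426 → step 16: x=-0.126, v=-0.152, θ₁=0.035, ω₁=0.091, θ₂=0.016, ω₂=0.070, θ₃=0.011, ω₃=0.045
apply F[16]=+3.305 → step 17: x=-0.129, v=-0.108, θ₁=0.037, ω₁=0.060, θ₂=0.018, ω₂=0.058, θ₃=0.012, ω₃=0.040
Max |angle| over trajectory = 0.063 rad; bound = 0.110 → within bound.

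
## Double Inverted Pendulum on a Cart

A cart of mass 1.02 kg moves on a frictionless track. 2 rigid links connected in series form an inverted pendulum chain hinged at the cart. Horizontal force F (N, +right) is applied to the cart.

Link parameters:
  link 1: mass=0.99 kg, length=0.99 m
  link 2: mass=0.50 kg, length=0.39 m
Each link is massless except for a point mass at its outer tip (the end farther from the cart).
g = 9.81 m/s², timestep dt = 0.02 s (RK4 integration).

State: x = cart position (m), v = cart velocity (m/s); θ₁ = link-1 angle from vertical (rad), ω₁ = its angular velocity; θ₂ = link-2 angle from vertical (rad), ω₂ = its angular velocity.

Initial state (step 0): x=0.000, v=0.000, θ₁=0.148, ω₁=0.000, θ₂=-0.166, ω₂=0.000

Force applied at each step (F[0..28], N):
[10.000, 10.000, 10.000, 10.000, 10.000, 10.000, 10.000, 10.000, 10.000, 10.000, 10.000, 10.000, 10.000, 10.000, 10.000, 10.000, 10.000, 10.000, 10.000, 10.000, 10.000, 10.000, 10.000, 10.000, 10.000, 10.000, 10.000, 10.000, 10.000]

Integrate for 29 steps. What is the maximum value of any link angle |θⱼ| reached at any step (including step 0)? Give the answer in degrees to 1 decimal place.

apply F[0]=+10.000 → step 1: x=0.002, v=0.152, θ₁=0.147, ω₁=-0.091, θ₂=-0.168, ω₂=-0.246
apply F[1]=+10.000 → step 2: x=0.006, v=0.304, θ₁=0.144, ω₁=-0.184, θ₂=-0.176, ω₂=-0.494
apply F[2]=+10.000 → step 3: x=0.014, v=0.458, θ₁=0.140, ω₁=-0.279, θ₂=-0.188, ω₂=-0.744
apply F[3]=+10.000 → step 4: x=0.024, v=0.614, θ₁=0.133, ω₁=-0.377, θ₂=-0.206, ω₂=-0.997
apply F[4]=+10.000 → step 5: x=0.038, v=0.773, θ₁=0.125, ω₁=-0.480, θ₂=-0.228, ω₂=-1.254
apply F[5]=+10.000 → step 6: x=0.055, v=0.936, θ₁=0.114, ω₁=-0.589, θ₂=-0.256, ω₂=-1.516
apply F[6]=+10.000 → step 7: x=0.076, v=1.103, θ₁=0.101, ω₁=-0.706, θ₂=-0.289, ω₂=-1.781
apply F[7]=+10.000 → step 8: x=0.100, v=1.275, θ₁=0.086, ω₁=-0.831, θ₂=-0.327, ω₂=-2.047
apply F[8]=+10.000 → step 9: x=0.127, v=1.452, θ₁=0.068, ω₁=-0.968, θ₂=-0.371, ω₂=-2.314
apply F[9]=+10.000 → step 10: x=0.158, v=1.635, θ₁=0.047, ω₁=-1.117, θ₂=-0.420, ω₂=-2.576
apply F[10]=+10.000 → step 11: x=0.192, v=1.824, θ₁=0.023, ω₁=-1.280, θ₂=-0.474, ω₂=-2.830
apply F[11]=+10.000 → step 12: x=0.231, v=2.018, θ₁=-0.004, ω₁=-1.458, θ₂=-0.533, ω₂=-3.068
apply F[12]=+10.000 → step 13: x=0.273, v=2.217, θ₁=-0.036, ω₁=-1.652, θ₂=-0.596, ω₂=-3.282
apply F[13]=+10.000 → step 14: x=0.319, v=2.420, θ₁=-0.071, ω₁=-1.864, θ₂=-0.664, ω₂=-3.463
apply F[14]=+10.000 → step 15: x=0.370, v=2.624, θ₁=-0.110, ω₁=-2.091, θ₂=-0.734, ω₂=-3.601
apply F[15]=+10.000 → step 16: x=0.424, v=2.827, θ₁=-0.154, ω₁=-2.332, θ₂=-0.807, ω₂=-3.685
apply F[16]=+10.000 → step 17: x=0.483, v=3.025, θ₁=-0.204, ω₁=-2.584, θ₂=-0.881, ω₂=-3.705
apply F[17]=+10.000 → step 18: x=0.545, v=3.214, θ₁=-0.258, ω₁=-2.843, θ₂=-0.955, ω₂=-3.653
apply F[18]=+10.000 → step 19: x=0.611, v=3.389, θ₁=-0.317, ω₁=-3.104, θ₂=-1.027, ω₂=-3.524
apply F[19]=+10.000 → step 20: x=0.681, v=3.544, θ₁=-0.382, ω₁=-3.360, θ₂=-1.096, ω₂=-3.319
apply F[20]=+10.000 → step 21: x=0.753, v=3.675, θ₁=-0.452, ω₁=-3.606, θ₂=-1.159, ω₂=-3.042
apply F[21]=+10.000 → step 22: x=0.827, v=3.777, θ₁=-0.526, ω₁=-3.839, θ₂=-1.217, ω₂=-2.701
apply F[22]=+10.000 → step 23: x=0.904, v=3.846, θ₁=-0.605, ω₁=-4.055, θ₂=-1.267, ω₂=-2.311
apply F[23]=+10.000 → step 24: x=0.981, v=3.882, θ₁=-0.688, ω₁=-4.255, θ₂=-1.309, ω₂=-1.889
apply F[24]=+10.000 → step 25: x=1.059, v=3.881, θ₁=-0.775, ω₁=-4.438, θ₂=-1.343, ω₂=-1.453
apply F[25]=+10.000 → step 26: x=1.136, v=3.843, θ₁=-0.866, ω₁=-4.609, θ₂=-1.367, ω₂=-1.023
apply F[26]=+10.000 → step 27: x=1.212, v=3.769, θ₁=-0.959, ω₁=-4.768, θ₂=-1.384, ω₂=-0.619
apply F[27]=+10.000 → step 28: x=1.287, v=3.657, θ₁=-1.056, ω₁=-4.920, θ₂=-1.392, ω₂=-0.262
apply F[28]=+10.000 → step 29: x=1.358, v=3.510, θ₁=-1.156, ω₁=-5.067, θ₂=-1.395, ω₂=0.026
Max |angle| over trajectory = 1.395 rad = 79.9°.

Answer: 79.9°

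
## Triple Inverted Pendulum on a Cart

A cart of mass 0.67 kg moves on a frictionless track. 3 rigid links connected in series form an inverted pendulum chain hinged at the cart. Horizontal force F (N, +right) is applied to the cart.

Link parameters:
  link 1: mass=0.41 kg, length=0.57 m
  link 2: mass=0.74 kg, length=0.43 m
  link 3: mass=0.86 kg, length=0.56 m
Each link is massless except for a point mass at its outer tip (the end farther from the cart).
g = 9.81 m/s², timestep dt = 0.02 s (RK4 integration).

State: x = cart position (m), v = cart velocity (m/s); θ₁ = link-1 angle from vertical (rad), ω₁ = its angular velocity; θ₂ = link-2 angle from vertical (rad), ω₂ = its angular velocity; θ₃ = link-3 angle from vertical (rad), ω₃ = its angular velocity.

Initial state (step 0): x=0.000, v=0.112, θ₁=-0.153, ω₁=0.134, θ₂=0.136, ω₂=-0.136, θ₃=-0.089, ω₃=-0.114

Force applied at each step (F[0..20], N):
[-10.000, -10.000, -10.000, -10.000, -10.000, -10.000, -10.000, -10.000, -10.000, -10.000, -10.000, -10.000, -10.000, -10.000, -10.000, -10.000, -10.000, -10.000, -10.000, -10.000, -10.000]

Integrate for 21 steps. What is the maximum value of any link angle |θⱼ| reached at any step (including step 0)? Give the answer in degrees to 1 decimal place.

Answer: 78.7°

Derivation:
apply F[0]=-10.000 → step 1: x=0.000, v=-0.111, θ₁=-0.150, ω₁=0.161, θ₂=0.140, ω₂=0.499, θ₃=-0.093, ω₃=-0.251
apply F[1]=-10.000 → step 2: x=-0.004, v=-0.338, θ₁=-0.146, ω₁=0.204, θ₂=0.156, ω₂=1.128, θ₃=-0.099, ω₃=-0.391
apply F[2]=-10.000 → step 3: x=-0.014, v=-0.572, θ₁=-0.142, ω₁=0.276, θ₂=0.185, ω₂=1.745, θ₃=-0.108, ω₃=-0.532
apply F[3]=-10.000 → step 4: x=-0.027, v=-0.816, θ₁=-0.135, ω₁=0.393, θ₂=0.226, ω₂=2.335, θ₃=-0.120, ω₃=-0.668
apply F[4]=-10.000 → step 5: x=-0.046, v=-1.072, θ₁=-0.126, ω₁=0.572, θ₂=0.278, ω₂=2.878, θ₃=-0.135, ω₃=-0.791
apply F[5]=-10.000 → step 6: x=-0.070, v=-1.339, θ₁=-0.112, ω₁=0.826, θ₂=0.340, ω₂=3.355, θ₃=-0.152, ω₃=-0.891
apply F[6]=-10.000 → step 7: x=-0.100, v=-1.616, θ₁=-0.092, ω₁=1.164, θ₂=0.411, ω₂=3.748, θ₃=-0.170, ω₃=-0.961
apply F[7]=-10.000 → step 8: x=-0.135, v=-1.903, θ₁=-0.065, ω₁=1.589, θ₂=0.490, ω₂=4.046, θ₃=-0.190, ω₃=-0.993
apply F[8]=-10.000 → step 9: x=-0.176, v=-2.196, θ₁=-0.028, ω₁=2.100, θ₂=0.573, ω₂=4.235, θ₃=-0.210, ω₃=-0.984
apply F[9]=-10.000 → step 10: x=-0.223, v=-2.494, θ₁=0.020, ω₁=2.693, θ₂=0.658, ω₂=4.302, θ₃=-0.229, ω₃=-0.932
apply F[10]=-10.000 → step 11: x=-0.276, v=-2.792, θ₁=0.080, ω₁=3.360, θ₂=0.744, ω₂=4.227, θ₃=-0.247, ω₃=-0.836
apply F[11]=-10.000 → step 12: x=-0.335, v=-3.081, θ₁=0.155, ω₁=4.087, θ₂=0.826, ω₂=3.983, θ₃=-0.262, ω₃=-0.692
apply F[12]=-10.000 → step 13: x=-0.399, v=-3.348, θ₁=0.244, ω₁=4.850, θ₂=0.902, ω₂=3.547, θ₃=-0.274, ω₃=-0.496
apply F[13]=-10.000 → step 14: x=-0.468, v=-3.572, θ₁=0.349, ω₁=5.618, θ₂=0.967, ω₂=2.908, θ₃=-0.282, ω₃=-0.237
apply F[14]=-10.000 → step 15: x=-0.541, v=-3.727, θ₁=0.469, ω₁=6.349, θ₂=1.017, ω₂=2.087, θ₃=-0.283, ω₃=0.100
apply F[15]=-10.000 → step 16: x=-0.617, v=-3.785, θ₁=0.602, ω₁=6.995, θ₂=1.049, ω₂=1.155, θ₃=-0.277, ω₃=0.536
apply F[16]=-10.000 → step 17: x=-0.692, v=-3.725, θ₁=0.747, ω₁=7.500, θ₂=1.063, ω₂=0.242, θ₃=-0.261, ω₃=1.082
apply F[17]=-10.000 → step 18: x=-0.765, v=-3.547, θ₁=0.901, ω₁=7.820, θ₂=1.060, ω₂=-0.483, θ₃=-0.233, ω₃=1.727
apply F[18]=-10.000 → step 19: x=-0.833, v=-3.281, θ₁=1.059, ω₁=7.942, θ₂=1.046, ω₂=-0.877, θ₃=-0.192, ω₃=2.418
apply F[19]=-10.000 → step 20: x=-0.896, v=-2.979, θ₁=1.218, ω₁=7.905, θ₂=1.028, ω₂=-0.893, θ₃=-0.136, ω₃=3.088
apply F[20]=-10.000 → step 21: x=-0.952, v=-2.684, θ₁=1.374, ω₁=7.775, θ₂=1.012, ω₂=-0.581, θ₃=-0.068, ω₃=3.687
Max |angle| over trajectory = 1.374 rad = 78.7°.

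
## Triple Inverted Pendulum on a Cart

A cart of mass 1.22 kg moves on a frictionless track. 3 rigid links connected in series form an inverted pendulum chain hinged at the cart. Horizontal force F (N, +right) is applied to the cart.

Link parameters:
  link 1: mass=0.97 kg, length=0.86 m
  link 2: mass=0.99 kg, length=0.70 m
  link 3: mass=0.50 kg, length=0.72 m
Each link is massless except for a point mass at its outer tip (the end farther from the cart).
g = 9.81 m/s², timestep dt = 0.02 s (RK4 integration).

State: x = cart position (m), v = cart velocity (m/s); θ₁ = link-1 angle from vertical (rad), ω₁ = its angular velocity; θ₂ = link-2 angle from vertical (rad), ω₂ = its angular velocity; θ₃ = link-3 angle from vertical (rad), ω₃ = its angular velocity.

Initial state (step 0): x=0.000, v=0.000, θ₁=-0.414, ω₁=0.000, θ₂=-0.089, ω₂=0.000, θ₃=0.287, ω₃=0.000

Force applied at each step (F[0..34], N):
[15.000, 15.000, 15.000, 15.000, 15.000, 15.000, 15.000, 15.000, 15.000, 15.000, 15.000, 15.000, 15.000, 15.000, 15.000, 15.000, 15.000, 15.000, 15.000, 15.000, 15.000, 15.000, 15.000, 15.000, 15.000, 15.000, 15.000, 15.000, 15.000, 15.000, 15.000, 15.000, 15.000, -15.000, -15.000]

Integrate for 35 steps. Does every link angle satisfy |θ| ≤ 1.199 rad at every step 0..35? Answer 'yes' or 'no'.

apply F[0]=+15.000 → step 1: x=0.003, v=0.288, θ₁=-0.418, ω₁=-0.426, θ₂=-0.089, ω₂=0.049, θ₃=0.287, ω₃=0.037
apply F[1]=+15.000 → step 2: x=0.011, v=0.572, θ₁=-0.431, ω₁=-0.845, θ₂=-0.087, ω₂=0.093, θ₃=0.288, ω₃=0.069
apply F[2]=+15.000 → step 3: x=0.026, v=0.847, θ₁=-0.452, ω₁=-1.251, θ₂=-0.085, ω₂=0.127, θ₃=0.290, ω₃=0.092
apply F[3]=+15.000 → step 4: x=0.045, v=1.108, θ₁=-0.481, ω₁=-1.635, θ₂=-0.082, ω₂=0.147, θ₃=0.292, ω₃=0.104
apply F[4]=+15.000 → step 5: x=0.070, v=1.353, θ₁=-0.517, ω₁=-1.993, θ₂=-0.079, ω₂=0.145, θ₃=0.294, ω₃=0.103
apply F[5]=+15.000 → step 6: x=0.099, v=1.578, θ₁=-0.560, ω₁=-2.320, θ₂=-0.076, ω₂=0.117, θ₃=0.296, ω₃=0.090
apply F[6]=+15.000 → step 7: x=0.133, v=1.781, θ₁=-0.610, ω₁=-2.615, θ₂=-0.075, ω₂=0.057, θ₃=0.298, ω₃=0.065
apply F[7]=+15.000 → step 8: x=0.170, v=1.961, θ₁=-0.665, ω₁=-2.877, θ₂=-0.074, ω₂=-0.037, θ₃=0.299, ω₃=0.031
apply F[8]=+15.000 → step 9: x=0.211, v=2.120, θ₁=-0.725, ω₁=-3.108, θ₂=-0.076, ω₂=-0.167, θ₃=0.299, ω₃=-0.010
apply F[9]=+15.000 → step 10: x=0.255, v=2.256, θ₁=-0.789, ω₁=-3.313, θ₂=-0.081, ω₂=-0.332, θ₃=0.298, ω₃=-0.057
apply F[10]=+15.000 → step 11: x=0.301, v=2.372, θ₁=-0.857, ω₁=-3.494, θ₂=-0.090, ω₂=-0.531, θ₃=0.297, ω₃=-0.107
apply F[11]=+15.000 → step 12: x=0.350, v=2.467, θ₁=-0.929, ω₁=-3.655, θ₂=-0.103, ω₂=-0.762, θ₃=0.294, ω₃=-0.161
apply F[12]=+15.000 → step 13: x=0.400, v=2.543, θ₁=-1.003, ω₁=-3.799, θ₂=-0.121, ω₂=-1.024, θ₃=0.290, ω₃=-0.218
apply F[13]=+15.000 → step 14: x=0.451, v=2.600, θ₁=-1.080, ω₁=-3.928, θ₂=-0.144, ω₂=-1.315, θ₃=0.285, ω₃=-0.279
apply F[14]=+15.000 → step 15: x=0.504, v=2.639, θ₁=-1.160, ω₁=-4.044, θ₂=-0.173, ω₂=-1.632, θ₃=0.279, ω₃=-0.345
apply F[15]=+15.000 → step 16: x=0.557, v=2.661, θ₁=-1.242, ω₁=-4.147, θ₂=-0.209, ω₂=-1.975, θ₃=0.271, ω₃=-0.419
apply F[16]=+15.000 → step 17: x=0.610, v=2.666, θ₁=-1.326, ω₁=-4.238, θ₂=-0.253, ω₂=-2.340, θ₃=0.262, ω₃=-0.503
apply F[17]=+15.000 → step 18: x=0.663, v=2.656, θ₁=-1.411, ω₁=-4.315, θ₂=-0.303, ω₂=-2.728, θ₃=0.251, ω₃=-0.600
apply F[18]=+15.000 → step 19: x=0.716, v=2.630, θ₁=-1.498, ω₁=-4.375, θ₂=-0.362, ω₂=-3.136, θ₃=0.238, ω₃=-0.715
apply F[19]=+15.000 → step 20: x=0.768, v=2.591, θ₁=-1.586, ω₁=-4.418, θ₂=-0.429, ω₂=-3.563, θ₃=0.222, ω₃=-0.853
apply F[20]=+15.000 → step 21: x=0.820, v=2.539, θ₁=-1.675, ω₁=-4.438, θ₂=-0.504, ω₂=-4.006, θ₃=0.204, ω₃=-1.022
apply F[21]=+15.000 → step 22: x=0.870, v=2.476, θ₁=-1.764, ω₁=-4.431, θ₂=-0.589, ω₂=-4.465, θ₃=0.181, ω₃=-1.230
apply F[22]=+15.000 → step 23: x=0.919, v=2.403, θ₁=-1.852, ω₁=-4.393, θ₂=-0.683, ω₂=-4.937, θ₃=0.154, ω₃=-1.486
apply F[23]=+15.000 → step 24: x=0.966, v=2.323, θ₁=-1.939, ω₁=-4.317, θ₂=-0.787, ω₂=-5.421, θ₃=0.121, ω₃=-1.801
apply F[24]=+15.000 → step 25: x=1.012, v=2.236, θ₁=-2.024, ω₁=-4.198, θ₂=-0.900, ω₂=-5.915, θ₃=0.082, ω₃=-2.186
apply F[25]=+15.000 → step 26: x=1.055, v=2.142, θ₁=-2.107, ω₁=-4.030, θ₂=-1.023, ω₂=-6.414, θ₃=0.033, ω₃=-2.655
apply F[26]=+15.000 → step 27: x=1.097, v=2.043, θ₁=-2.185, ω₁=-3.809, θ₂=-1.157, ω₂=-6.917, θ₃=-0.025, ω₃=-3.222
apply F[27]=+15.000 → step 28: x=1.137, v=1.934, θ₁=-2.259, ω₁=-3.538, θ₂=-1.300, ω₂=-7.417, θ₃=-0.096, ω₃=-3.903
apply F[28]=+15.000 → step 29: x=1.174, v=1.811, θ₁=-2.326, ω₁=-3.221, θ₂=-1.453, ω₂=-7.906, θ₃=-0.182, ω₃=-4.715
apply F[29]=+15.000 → step 30: x=1.209, v=1.666, θ₁=-2.387, ω₁=-2.876, θ₂=-1.616, ω₂=-8.367, θ₃=-0.286, ω₃=-5.678
apply F[30]=+15.000 → step 31: x=1.241, v=1.490, θ₁=-2.442, ω₁=-2.534, θ₂=-1.787, ω₂=-8.768, θ₃=-0.411, ω₃=-6.811
apply F[31]=+15.000 → step 32: x=1.269, v=1.272, θ₁=-2.489, ω₁=-2.240, θ₂=-1.966, ω₂=-9.047, θ₃=-0.560, ω₃=-8.128
apply F[32]=+15.000 → step 33: x=1.291, v=1.011, θ₁=-2.532, ω₁=-2.054, θ₂=-2.148, ω₂=-9.104, θ₃=-0.737, ω₃=-9.622
apply F[33]=-15.000 → step 34: x=1.305, v=0.378, θ₁=-2.576, ω₁=-2.421, θ₂=-2.326, ω₂=-8.686, θ₃=-0.943, ω₃=-11.010
apply F[34]=-15.000 → step 35: x=1.306, v=-0.279, θ₁=-2.630, ω₁=-2.957, θ₂=-2.493, ω₂=-7.925, θ₃=-1.177, ω₃=-12.434
Max |angle| over trajectory = 2.630 rad; bound = 1.199 → exceeded.

Answer: no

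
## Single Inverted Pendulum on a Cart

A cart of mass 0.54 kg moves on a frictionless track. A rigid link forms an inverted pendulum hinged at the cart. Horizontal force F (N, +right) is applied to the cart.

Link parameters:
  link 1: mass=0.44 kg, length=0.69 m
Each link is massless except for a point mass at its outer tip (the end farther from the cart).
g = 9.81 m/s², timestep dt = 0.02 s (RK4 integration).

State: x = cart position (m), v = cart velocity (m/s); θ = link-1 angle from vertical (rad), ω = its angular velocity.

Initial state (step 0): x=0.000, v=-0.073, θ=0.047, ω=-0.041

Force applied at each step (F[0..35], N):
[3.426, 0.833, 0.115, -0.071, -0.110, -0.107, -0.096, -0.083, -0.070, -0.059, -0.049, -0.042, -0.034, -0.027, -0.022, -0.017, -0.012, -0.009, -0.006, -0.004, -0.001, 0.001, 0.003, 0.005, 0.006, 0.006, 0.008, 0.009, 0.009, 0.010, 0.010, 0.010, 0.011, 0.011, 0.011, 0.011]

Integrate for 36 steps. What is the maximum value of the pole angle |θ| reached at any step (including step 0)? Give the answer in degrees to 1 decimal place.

apply F[0]=+3.426 → step 1: x=-0.000, v=0.046, θ=0.045, ω=-0.201
apply F[1]=+0.833 → step 2: x=0.001, v=0.070, θ=0.040, ω=-0.223
apply F[2]=+0.115 → step 3: x=0.002, v=0.069, θ=0.036, ω=-0.210
apply F[3]=-0.071 → step 4: x=0.004, v=0.061, θ=0.032, ω=-0.189
apply F[4]=-0.110 → step 5: x=0.005, v=0.052, θ=0.028, ω=-0.167
apply F[5]=-0.107 → step 6: x=0.006, v=0.043, θ=0.025, ω=-0.148
apply F[6]=-0.096 → step 7: x=0.006, v=0.036, θ=0.023, ω=-0.130
apply F[7]=-0.083 → step 8: x=0.007, v=0.030, θ=0.020, ω=-0.115
apply F[8]=-0.070 → step 9: x=0.008, v=0.024, θ=0.018, ω=-0.101
apply F[9]=-0.059 → step 10: x=0.008, v=0.019, θ=0.016, ω=-0.089
apply F[10]=-0.049 → step 11: x=0.008, v=0.015, θ=0.014, ω=-0.079
apply F[11]=-0.042 → step 12: x=0.009, v=0.011, θ=0.013, ω=-0.069
apply F[12]=-0.034 → step 13: x=0.009, v=0.008, θ=0.012, ω=-0.061
apply F[13]=-0.027 → step 14: x=0.009, v=0.005, θ=0.010, ω=-0.054
apply F[14]=-0.022 → step 15: x=0.009, v=0.003, θ=0.009, ω=-0.048
apply F[15]=-0.017 → step 16: x=0.009, v=0.001, θ=0.009, ω=-0.042
apply F[16]=-0.012 → step 17: x=0.009, v=-0.001, θ=0.008, ω=-0.038
apply F[17]=-0.009 → step 18: x=0.009, v=-0.003, θ=0.007, ω=-0.033
apply F[18]=-0.006 → step 19: x=0.009, v=-0.004, θ=0.006, ω=-0.029
apply F[19]=-0.004 → step 20: x=0.009, v=-0.005, θ=0.006, ω=-0.026
apply F[20]=-0.001 → step 21: x=0.009, v=-0.006, θ=0.005, ω=-0.023
apply F[21]=+0.001 → step 22: x=0.009, v=-0.007, θ=0.005, ω=-0.021
apply F[22]=+0.003 → step 23: x=0.009, v=-0.007, θ=0.005, ω=-0.018
apply F[23]=+0.005 → step 24: x=0.008, v=-0.008, θ=0.004, ω=-0.016
apply F[24]=+0.006 → step 25: x=0.008, v=-0.008, θ=0.004, ω=-0.015
apply F[25]=+0.006 → step 26: x=0.008, v=-0.009, θ=0.004, ω=-0.013
apply F[26]=+0.008 → step 27: x=0.008, v=-0.009, θ=0.003, ω=-0.012
apply F[27]=+0.009 → step 28: x=0.008, v=-0.009, θ=0.003, ω=-0.010
apply F[28]=+0.009 → step 29: x=0.007, v=-0.009, θ=0.003, ω=-0.009
apply F[29]=+0.010 → step 30: x=0.007, v=-0.009, θ=0.003, ω=-0.008
apply F[30]=+0.010 → step 31: x=0.007, v=-0.009, θ=0.003, ω=-0.008
apply F[31]=+0.010 → step 32: x=0.007, v=-0.009, θ=0.002, ω=-0.007
apply F[32]=+0.011 → step 33: x=0.007, v=-0.009, θ=0.002, ω=-0.006
apply F[33]=+0.011 → step 34: x=0.007, v=-0.009, θ=0.002, ω=-0.006
apply F[34]=+0.011 → step 35: x=0.006, v=-0.009, θ=0.002, ω=-0.005
apply F[35]=+0.011 → step 36: x=0.006, v=-0.009, θ=0.002, ω=-0.005
Max |angle| over trajectory = 0.047 rad = 2.7°.

Answer: 2.7°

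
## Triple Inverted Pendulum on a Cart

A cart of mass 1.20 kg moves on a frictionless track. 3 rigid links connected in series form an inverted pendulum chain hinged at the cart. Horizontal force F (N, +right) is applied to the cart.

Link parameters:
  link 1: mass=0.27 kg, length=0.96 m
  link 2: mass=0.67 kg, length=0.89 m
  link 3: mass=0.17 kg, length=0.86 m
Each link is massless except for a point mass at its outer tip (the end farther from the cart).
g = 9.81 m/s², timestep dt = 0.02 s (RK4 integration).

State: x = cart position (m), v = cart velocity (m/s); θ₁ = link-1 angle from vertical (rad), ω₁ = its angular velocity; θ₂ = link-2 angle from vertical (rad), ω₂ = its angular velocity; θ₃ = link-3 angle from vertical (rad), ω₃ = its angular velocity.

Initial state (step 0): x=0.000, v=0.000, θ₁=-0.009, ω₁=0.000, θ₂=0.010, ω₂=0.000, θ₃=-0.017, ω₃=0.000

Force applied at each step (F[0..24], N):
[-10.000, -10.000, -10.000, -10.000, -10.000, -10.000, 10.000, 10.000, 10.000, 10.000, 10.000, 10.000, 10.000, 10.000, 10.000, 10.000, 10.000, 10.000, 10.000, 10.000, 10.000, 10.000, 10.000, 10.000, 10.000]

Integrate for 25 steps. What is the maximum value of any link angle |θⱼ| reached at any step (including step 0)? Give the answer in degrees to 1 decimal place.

Answer: 25.2°

Derivation:
apply F[0]=-10.000 → step 1: x=-0.002, v=-0.165, θ₁=-0.007, ω₁=0.158, θ₂=0.010, ω₂=0.018, θ₃=-0.017, ω₃=-0.008
apply F[1]=-10.000 → step 2: x=-0.007, v=-0.331, θ₁=-0.003, ω₁=0.320, θ₂=0.011, ω₂=0.034, θ₃=-0.017, ω₃=-0.016
apply F[2]=-10.000 → step 3: x=-0.015, v=-0.498, θ₁=0.005, ω₁=0.488, θ₂=0.012, ω₂=0.045, θ₃=-0.018, ω₃=-0.024
apply F[3]=-10.000 → step 4: x=-0.027, v=-0.666, θ₁=0.017, ω₁=0.665, θ₂=0.012, ω₂=0.047, θ₃=-0.018, ω₃=-0.032
apply F[4]=-10.000 → step 5: x=-0.042, v=-0.837, θ₁=0.032, ω₁=0.854, θ₂=0.013, ω₂=0.039, θ₃=-0.019, ω₃=-0.040
apply F[5]=-10.000 → step 6: x=-0.060, v=-1.010, θ₁=0.051, ω₁=1.058, θ₂=0.014, ω₂=0.019, θ₃=-0.020, ω₃=-0.048
apply F[6]=+10.000 → step 7: x=-0.079, v=-0.854, θ₁=0.071, ω₁=0.937, θ₂=0.014, ω₂=-0.019, θ₃=-0.021, ω₃=-0.058
apply F[7]=+10.000 → step 8: x=-0.094, v=-0.701, θ₁=0.089, ω₁=0.835, θ₂=0.013, ω₂=-0.076, θ₃=-0.022, ω₃=-0.067
apply F[8]=+10.000 → step 9: x=-0.107, v=-0.552, θ₁=0.105, ω₁=0.753, θ₂=0.011, ω₂=-0.149, θ₃=-0.024, ω₃=-0.077
apply F[9]=+10.000 → step 10: x=-0.116, v=-0.405, θ₁=0.119, ω₁=0.688, θ₂=0.007, ω₂=-0.240, θ₃=-0.025, ω₃=-0.087
apply F[10]=+10.000 → step 11: x=-0.123, v=-0.261, θ₁=0.132, ω₁=0.641, θ₂=0.001, ω₂=-0.347, θ₃=-0.027, ω₃=-0.095
apply F[11]=+10.000 → step 12: x=-0.127, v=-0.119, θ₁=0.145, ω₁=0.609, θ₂=-0.007, ω₂=-0.471, θ₃=-0.029, ω₃=-0.102
apply F[12]=+10.000 → step 13: x=-0.128, v=0.021, θ₁=0.157, ω₁=0.592, θ₂=-0.018, ω₂=-0.611, θ₃=-0.031, ω₃=-0.107
apply F[13]=+10.000 → step 14: x=-0.126, v=0.160, θ₁=0.169, ω₁=0.589, θ₂=-0.032, ω₂=-0.768, θ₃=-0.033, ω₃=-0.109
apply F[14]=+10.000 → step 15: x=-0.121, v=0.299, θ₁=0.180, ω₁=0.599, θ₂=-0.049, ω₂=-0.941, θ₃=-0.035, ω₃=-0.108
apply F[15]=+10.000 → step 16: x=-0.114, v=0.437, θ₁=0.193, ω₁=0.619, θ₂=-0.069, ω₂=-1.129, θ₃=-0.038, ω₃=-0.103
apply F[16]=+10.000 → step 17: x=-0.104, v=0.575, θ₁=0.205, ω₁=0.646, θ₂=-0.094, ω₂=-1.329, θ₃=-0.040, ω₃=-0.094
apply F[17]=+10.000 → step 18: x=-0.091, v=0.714, θ₁=0.218, ω₁=0.676, θ₂=-0.123, ω₂=-1.538, θ₃=-0.041, ω₃=-0.082
apply F[18]=+10.000 → step 19: x=-0.075, v=0.854, θ₁=0.232, ω₁=0.704, θ₂=-0.155, ω₂=-1.752, θ₃=-0.043, ω₃=-0.066
apply F[19]=+10.000 → step 20: x=-0.057, v=0.996, θ₁=0.247, ω₁=0.725, θ₂=-0.193, ω₂=-1.967, θ₃=-0.044, ω₃=-0.050
apply F[20]=+10.000 → step 21: x=-0.035, v=1.139, θ₁=0.261, ω₁=0.735, θ₂=-0.234, ω₂=-2.179, θ₃=-0.045, ω₃=-0.032
apply F[21]=+10.000 → step 22: x=-0.011, v=1.285, θ₁=0.276, ω₁=0.730, θ₂=-0.280, ω₂=-2.385, θ₃=-0.045, ω₃=-0.016
apply F[22]=+10.000 → step 23: x=0.016, v=1.431, θ₁=0.290, ω₁=0.706, θ₂=-0.329, ω₂=-2.583, θ₃=-0.045, ω₃=-0.002
apply F[23]=+10.000 → step 24: x=0.046, v=1.580, θ₁=0.304, ω₁=0.662, θ₂=-0.383, ω₂=-2.774, θ₃=-0.045, ω₃=0.008
apply F[24]=+10.000 → step 25: x=0.079, v=1.729, θ₁=0.317, ω₁=0.596, θ₂=-0.440, ω₂=-2.959, θ₃=-0.045, ω₃=0.012
Max |angle| over trajectory = 0.440 rad = 25.2°.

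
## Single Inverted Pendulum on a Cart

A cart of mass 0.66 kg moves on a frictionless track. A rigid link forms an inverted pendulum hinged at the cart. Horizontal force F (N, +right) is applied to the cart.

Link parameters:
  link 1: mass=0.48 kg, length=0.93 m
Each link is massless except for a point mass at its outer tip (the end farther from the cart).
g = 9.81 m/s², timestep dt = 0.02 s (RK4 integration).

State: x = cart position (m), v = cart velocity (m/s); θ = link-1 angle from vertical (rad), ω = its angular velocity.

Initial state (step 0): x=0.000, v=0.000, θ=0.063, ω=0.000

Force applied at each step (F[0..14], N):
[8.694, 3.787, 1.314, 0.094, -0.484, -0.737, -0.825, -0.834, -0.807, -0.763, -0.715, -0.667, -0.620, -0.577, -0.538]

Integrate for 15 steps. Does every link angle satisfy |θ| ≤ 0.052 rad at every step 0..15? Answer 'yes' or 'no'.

apply F[0]=+8.694 → step 1: x=0.003, v=0.254, θ=0.060, ω=-0.259
apply F[1]=+3.787 → step 2: x=0.009, v=0.360, θ=0.054, ω=-0.361
apply F[2]=+1.314 → step 3: x=0.016, v=0.393, θ=0.047, ω=-0.386
apply F[3]=+0.094 → step 4: x=0.024, v=0.390, θ=0.039, ω=-0.373
apply F[4]=-0.484 → step 5: x=0.032, v=0.370, θ=0.032, ω=-0.345
apply F[5]=-0.737 → step 6: x=0.039, v=0.344, θ=0.025, ω=-0.310
apply F[6]=-0.825 → step 7: x=0.045, v=0.316, θ=0.020, ω=-0.275
apply F[7]=-0.834 → step 8: x=0.051, v=0.288, θ=0.014, ω=-0.242
apply F[8]=-0.807 → step 9: x=0.057, v=0.262, θ=0.010, ω=-0.211
apply F[9]=-0.763 → step 10: x=0.062, v=0.238, θ=0.006, ω=-0.184
apply F[10]=-0.715 → step 11: x=0.066, v=0.215, θ=0.002, ω=-0.159
apply F[11]=-0.667 → step 12: x=0.071, v=0.195, θ=-0.000, ω=-0.137
apply F[12]=-0.620 → step 13: x=0.074, v=0.176, θ=-0.003, ω=-0.117
apply F[13]=-0.577 → step 14: x=0.078, v=0.160, θ=-0.005, ω=-0.100
apply F[14]=-0.538 → step 15: x=0.081, v=0.144, θ=-0.007, ω=-0.085
Max |angle| over trajectory = 0.063 rad; bound = 0.052 → exceeded.

Answer: no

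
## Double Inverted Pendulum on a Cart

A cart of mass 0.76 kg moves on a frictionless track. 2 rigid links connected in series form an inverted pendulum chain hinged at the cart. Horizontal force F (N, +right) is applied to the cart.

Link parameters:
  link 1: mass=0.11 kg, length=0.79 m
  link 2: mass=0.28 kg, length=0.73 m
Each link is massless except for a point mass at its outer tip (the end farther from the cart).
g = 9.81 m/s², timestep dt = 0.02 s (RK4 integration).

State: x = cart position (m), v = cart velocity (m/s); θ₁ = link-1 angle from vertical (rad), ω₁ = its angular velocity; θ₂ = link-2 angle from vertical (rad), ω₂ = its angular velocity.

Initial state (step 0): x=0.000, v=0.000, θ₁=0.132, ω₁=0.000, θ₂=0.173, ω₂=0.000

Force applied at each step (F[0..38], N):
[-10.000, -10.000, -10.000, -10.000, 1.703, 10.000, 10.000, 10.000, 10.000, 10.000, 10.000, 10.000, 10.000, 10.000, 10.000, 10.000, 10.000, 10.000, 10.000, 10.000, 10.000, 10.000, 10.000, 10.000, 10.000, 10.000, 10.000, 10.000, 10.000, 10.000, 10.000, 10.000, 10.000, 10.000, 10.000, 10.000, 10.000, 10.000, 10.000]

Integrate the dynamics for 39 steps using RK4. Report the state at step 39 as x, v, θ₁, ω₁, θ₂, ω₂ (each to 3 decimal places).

apply F[0]=-10.000 → step 1: x=-0.003, v=-0.274, θ₁=0.136, ω₁=0.356, θ₂=0.173, ω₂=0.030
apply F[1]=-10.000 → step 2: x=-0.011, v=-0.548, θ₁=0.146, ω₁=0.718, θ₂=0.174, ω₂=0.055
apply F[2]=-10.000 → step 3: x=-0.025, v=-0.822, θ₁=0.164, ω₁=1.090, θ₂=0.175, ω₂=0.068
apply F[3]=-10.000 → step 4: x=-0.044, v=-1.096, θ₁=0.190, ω₁=1.475, θ₂=0.177, ω₂=0.068
apply F[4]=+1.703 → step 5: x=-0.065, v=-1.068, θ₁=0.220, ω₁=1.505, θ₂=0.178, ω₂=0.047
apply F[5]=+10.000 → step 6: x=-0.084, v=-0.830, θ₁=0.248, ω₁=1.309, θ₂=0.178, ω₂=-0.011
apply F[6]=+10.000 → step 7: x=-0.099, v=-0.596, θ₁=0.272, ω₁=1.145, θ₂=0.177, ω₂=-0.100
apply F[7]=+10.000 → step 8: x=-0.108, v=-0.366, θ₁=0.294, ω₁=1.013, θ₂=0.174, ω₂=-0.218
apply F[8]=+10.000 → step 9: x=-0.113, v=-0.138, θ₁=0.313, ω₁=0.908, θ₂=0.168, ω₂=-0.365
apply F[9]=+10.000 → step 10: x=-0.114, v=0.088, θ₁=0.330, ω₁=0.829, θ₂=0.159, ω₂=-0.540
apply F[10]=+10.000 → step 11: x=-0.110, v=0.313, θ₁=0.346, ω₁=0.774, θ₂=0.147, ω₂=-0.741
apply F[11]=+10.000 → step 12: x=-0.101, v=0.537, θ₁=0.361, ω₁=0.739, θ₂=0.130, ω₂=-0.969
apply F[12]=+10.000 → step 13: x=-0.088, v=0.761, θ₁=0.376, ω₁=0.723, θ₂=0.108, ω₂=-1.222
apply F[13]=+10.000 → step 14: x=-0.071, v=0.986, θ₁=0.390, ω₁=0.718, θ₂=0.081, ω₂=-1.496
apply F[14]=+10.000 → step 15: x=-0.049, v=1.213, θ₁=0.405, ω₁=0.721, θ₂=0.048, ω₂=-1.787
apply F[15]=+10.000 → step 16: x=-0.022, v=1.442, θ₁=0.419, ω₁=0.723, θ₂=0.009, ω₂=-2.090
apply F[16]=+10.000 → step 17: x=0.009, v=1.673, θ₁=0.434, ω₁=0.716, θ₂=-0.036, ω₂=-2.399
apply F[17]=+10.000 → step 18: x=0.045, v=1.907, θ₁=0.448, ω₁=0.691, θ₂=-0.087, ω₂=-2.707
apply F[18]=+10.000 → step 19: x=0.085, v=2.144, θ₁=0.461, ω₁=0.641, θ₂=-0.144, ω₂=-3.009
apply F[19]=+10.000 → step 20: x=0.130, v=2.384, θ₁=0.473, ω₁=0.558, θ₂=-0.207, ω₂=-3.304
apply F[20]=+10.000 → step 21: x=0.180, v=2.626, θ₁=0.483, ω₁=0.439, θ₂=-0.276, ω₂=-3.590
apply F[21]=+10.000 → step 22: x=0.235, v=2.870, θ₁=0.490, ω₁=0.278, θ₂=-0.351, ω₂=-3.867
apply F[22]=+10.000 → step 23: x=0.295, v=3.116, θ₁=0.494, ω₁=0.071, θ₂=-0.431, ω₂=-4.138
apply F[23]=+10.000 → step 24: x=0.360, v=3.363, θ₁=0.493, ω₁=-0.185, θ₂=-0.516, ω₂=-4.404
apply F[24]=+10.000 → step 25: x=0.430, v=3.611, θ₁=0.486, ω₁=-0.496, θ₂=-0.607, ω₂=-4.666
apply F[25]=+10.000 → step 26: x=0.505, v=3.860, θ₁=0.473, ω₁=-0.866, θ₂=-0.703, ω₂=-4.922
apply F[26]=+10.000 → step 27: x=0.584, v=4.111, θ₁=0.451, ω₁=-1.299, θ₂=-0.804, ω₂=-5.170
apply F[27]=+10.000 → step 28: x=0.669, v=4.363, θ₁=0.420, ω₁=-1.798, θ₂=-0.910, ω₂=-5.402
apply F[28]=+10.000 → step 29: x=0.759, v=4.618, θ₁=0.379, ω₁=-2.364, θ₂=-1.020, ω₂=-5.604
apply F[29]=+10.000 → step 30: x=0.854, v=4.875, θ₁=0.325, ω₁=-2.994, θ₂=-1.133, ω₂=-5.758
apply F[30]=+10.000 → step 31: x=0.954, v=5.136, θ₁=0.259, ω₁=-3.679, θ₂=-1.249, ω₂=-5.836
apply F[31]=+10.000 → step 32: x=1.059, v=5.400, θ₁=0.178, ω₁=-4.402, θ₂=-1.366, ω₂=-5.802
apply F[32]=+10.000 → step 33: x=1.170, v=5.666, θ₁=0.083, ω₁=-5.139, θ₂=-1.481, ω₂=-5.615
apply F[33]=+10.000 → step 34: x=1.286, v=5.930, θ₁=-0.028, ω₁=-5.861, θ₂=-1.589, ω₂=-5.235
apply F[34]=+10.000 → step 35: x=1.407, v=6.187, θ₁=-0.152, ω₁=-6.541, θ₂=-1.688, ω₂=-4.631
apply F[35]=+10.000 → step 36: x=1.533, v=6.430, θ₁=-0.289, ω₁=-7.166, θ₂=-1.773, ω₂=-3.787
apply F[36]=+10.000 → step 37: x=1.664, v=6.652, θ₁=-0.438, ω₁=-7.749, θ₂=-1.838, ω₂=-2.703
apply F[37]=+10.000 → step 38: x=1.799, v=6.844, θ₁=-0.599, ω₁=-8.339, θ₂=-1.880, ω₂=-1.379
apply F[38]=+10.000 → step 39: x=1.938, v=6.992, θ₁=-0.772, ω₁=-9.031, θ₂=-1.892, ω₂=0.217

Answer: x=1.938, v=6.992, θ₁=-0.772, ω₁=-9.031, θ₂=-1.892, ω₂=0.217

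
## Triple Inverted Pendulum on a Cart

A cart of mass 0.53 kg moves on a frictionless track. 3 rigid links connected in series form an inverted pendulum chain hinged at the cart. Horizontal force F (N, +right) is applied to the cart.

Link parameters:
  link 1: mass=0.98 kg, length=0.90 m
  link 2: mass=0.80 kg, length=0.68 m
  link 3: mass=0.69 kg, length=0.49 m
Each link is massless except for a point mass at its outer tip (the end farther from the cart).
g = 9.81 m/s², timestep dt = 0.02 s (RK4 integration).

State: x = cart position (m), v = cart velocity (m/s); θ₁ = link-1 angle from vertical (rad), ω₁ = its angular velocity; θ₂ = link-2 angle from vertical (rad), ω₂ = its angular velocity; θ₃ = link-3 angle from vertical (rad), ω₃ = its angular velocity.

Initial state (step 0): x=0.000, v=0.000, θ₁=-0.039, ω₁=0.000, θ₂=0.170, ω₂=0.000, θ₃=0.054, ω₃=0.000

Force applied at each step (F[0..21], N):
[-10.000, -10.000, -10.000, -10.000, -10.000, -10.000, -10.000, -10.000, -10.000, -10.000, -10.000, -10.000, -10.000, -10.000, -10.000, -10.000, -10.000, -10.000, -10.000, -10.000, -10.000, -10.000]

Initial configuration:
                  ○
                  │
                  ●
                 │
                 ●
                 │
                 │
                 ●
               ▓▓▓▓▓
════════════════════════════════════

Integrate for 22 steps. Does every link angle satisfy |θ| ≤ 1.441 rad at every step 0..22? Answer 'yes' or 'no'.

Answer: yes

Derivation:
apply F[0]=-10.000 → step 1: x=-0.003, v=-0.343, θ₁=-0.036, ω₁=0.306, θ₂=0.172, ω₂=0.177, θ₃=0.053, ω₃=-0.084
apply F[1]=-10.000 → step 2: x=-0.014, v=-0.692, θ₁=-0.027, ω₁=0.624, θ₂=0.177, ω₂=0.349, θ₃=0.051, ω₃=-0.169
apply F[2]=-10.000 → step 3: x=-0.031, v=-1.053, θ₁=-0.011, ω₁=0.963, θ₂=0.186, ω₂=0.508, θ₃=0.046, ω₃=-0.255
apply F[3]=-10.000 → step 4: x=-0.056, v=-1.431, θ₁=0.012, ω₁=1.333, θ₂=0.197, ω₂=0.648, θ₃=0.040, ω₃=-0.341
apply F[4]=-10.000 → step 5: x=-0.089, v=-1.824, θ₁=0.043, ω₁=1.738, θ₂=0.211, ω₂=0.760, θ₃=0.033, ω₃=-0.419
apply F[5]=-10.000 → step 6: x=-0.129, v=-2.227, θ₁=0.082, ω₁=2.175, θ₂=0.227, ω₂=0.833, θ₃=0.024, ω₃=-0.480
apply F[6]=-10.000 → step 7: x=-0.178, v=-2.623, θ₁=0.130, ω₁=2.628, θ₂=0.244, ω₂=0.862, θ₃=0.014, ω₃=-0.509
apply F[7]=-10.000 → step 8: x=-0.234, v=-2.988, θ₁=0.187, ω₁=3.065, θ₂=0.262, ω₂=0.851, θ₃=0.004, ω₃=-0.491
apply F[8]=-10.000 → step 9: x=-0.297, v=-3.293, θ₁=0.252, ω₁=3.450, θ₂=0.278, ω₂=0.815, θ₃=-0.005, ω₃=-0.417
apply F[9]=-10.000 → step 10: x=-0.365, v=-3.522, θ₁=0.324, ω₁=3.755, θ₂=0.294, ω₂=0.776, θ₃=-0.013, ω₃=-0.293
apply F[10]=-10.000 → step 11: x=-0.437, v=-3.673, θ₁=0.402, ω₁=3.975, θ₂=0.309, ω₂=0.756, θ₃=-0.017, ω₃=-0.133
apply F[11]=-10.000 → step 12: x=-0.511, v=-3.757, θ₁=0.483, ω₁=4.123, θ₂=0.325, ω₂=0.768, θ₃=-0.018, ω₃=0.047
apply F[12]=-10.000 → step 13: x=-0.587, v=-3.789, θ₁=0.566, ω₁=4.217, θ₂=0.340, ω₂=0.814, θ₃=-0.015, ω₃=0.233
apply F[13]=-10.000 → step 14: x=-0.663, v=-3.784, θ₁=0.651, ω₁=4.277, θ₂=0.357, ω₂=0.893, θ₃=-0.008, ω₃=0.417
apply F[14]=-10.000 → step 15: x=-0.738, v=-3.750, θ₁=0.737, ω₁=4.318, θ₂=0.376, ω₂=1.001, θ₃=0.002, ω₃=0.596
apply F[15]=-10.000 → step 16: x=-0.813, v=-3.695, θ₁=0.824, ω₁=4.348, θ₂=0.398, ω₂=1.134, θ₃=0.015, ω₃=0.768
apply F[16]=-10.000 → step 17: x=-0.886, v=-3.622, θ₁=0.911, ω₁=4.375, θ₂=0.422, ω₂=1.288, θ₃=0.032, ω₃=0.936
apply F[17]=-10.000 → step 18: x=-0.957, v=-3.533, θ₁=0.999, ω₁=4.401, θ₂=0.449, ω₂=1.460, θ₃=0.053, ω₃=1.100
apply F[18]=-10.000 → step 19: x=-1.027, v=-3.429, θ₁=1.087, ω₁=4.429, θ₂=0.480, ω₂=1.649, θ₃=0.076, ω₃=1.263
apply F[19]=-10.000 → step 20: x=-1.094, v=-3.309, θ₁=1.176, ω₁=4.462, θ₂=0.515, ω₂=1.853, θ₃=0.103, ω₃=1.427
apply F[20]=-10.000 → step 21: x=-1.159, v=-3.174, θ₁=1.266, ω₁=4.498, θ₂=0.555, ω₂=2.071, θ₃=0.133, ω₃=1.594
apply F[21]=-10.000 → step 22: x=-1.221, v=-3.022, θ₁=1.356, ω₁=4.540, θ₂=0.598, ω₂=2.302, θ₃=0.167, ω₃=1.769
Max |angle| over trajectory = 1.356 rad; bound = 1.441 → within bound.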